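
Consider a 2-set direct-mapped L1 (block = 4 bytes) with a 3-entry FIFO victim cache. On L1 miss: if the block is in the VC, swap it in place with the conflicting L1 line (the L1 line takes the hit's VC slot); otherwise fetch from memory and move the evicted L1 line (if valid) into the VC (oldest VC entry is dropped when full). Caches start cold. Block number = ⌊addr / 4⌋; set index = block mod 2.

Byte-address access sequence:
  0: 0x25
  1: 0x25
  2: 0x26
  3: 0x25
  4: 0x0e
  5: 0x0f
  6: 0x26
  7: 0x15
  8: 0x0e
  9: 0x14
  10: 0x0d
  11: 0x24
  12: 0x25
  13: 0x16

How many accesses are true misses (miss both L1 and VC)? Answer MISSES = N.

0: 0x25 (blk 9, set 1) → MISS  vc=[]
1: 0x25 (blk 9, set 1) → L1-HIT  vc=[]
2: 0x26 (blk 9, set 1) → L1-HIT  vc=[]
3: 0x25 (blk 9, set 1) → L1-HIT  vc=[]
4: 0xe (blk 3, set 1) → MISS  vc=[9]
5: 0xf (blk 3, set 1) → L1-HIT  vc=[9]
6: 0x26 (blk 9, set 1) → VC-HIT  vc=[3]
7: 0x15 (blk 5, set 1) → MISS  vc=[3, 9]
8: 0xe (blk 3, set 1) → VC-HIT  vc=[5, 9]
9: 0x14 (blk 5, set 1) → VC-HIT  vc=[3, 9]
10: 0xd (blk 3, set 1) → VC-HIT  vc=[5, 9]
11: 0x24 (blk 9, set 1) → VC-HIT  vc=[5, 3]
12: 0x25 (blk 9, set 1) → L1-HIT  vc=[5, 3]
13: 0x16 (blk 5, set 1) → VC-HIT  vc=[9, 3]

MISSES = 3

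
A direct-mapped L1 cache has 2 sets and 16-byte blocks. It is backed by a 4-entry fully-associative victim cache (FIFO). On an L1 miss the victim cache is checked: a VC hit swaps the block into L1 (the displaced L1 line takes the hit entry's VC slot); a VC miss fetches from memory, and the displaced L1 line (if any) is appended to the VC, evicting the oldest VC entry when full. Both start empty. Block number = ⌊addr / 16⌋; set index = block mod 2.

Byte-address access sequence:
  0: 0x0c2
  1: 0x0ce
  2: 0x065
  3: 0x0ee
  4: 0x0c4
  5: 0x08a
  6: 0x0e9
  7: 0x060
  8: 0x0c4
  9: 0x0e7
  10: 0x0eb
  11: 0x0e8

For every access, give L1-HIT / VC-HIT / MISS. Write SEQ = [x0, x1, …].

SEQ = [MISS, L1-HIT, MISS, MISS, VC-HIT, MISS, VC-HIT, VC-HIT, VC-HIT, VC-HIT, L1-HIT, L1-HIT]

#0 0xc2→b12/s0 MISS; vc=[]
#1 0xce→b12/s0 L1-HIT; vc=[]
#2 0x65→b6/s0 MISS; vc=[12]
#3 0xee→b14/s0 MISS; vc=[12,6]
#4 0xc4→b12/s0 VC-HIT; vc=[14,6]
#5 0x8a→b8/s0 MISS; vc=[14,6,12]
#6 0xe9→b14/s0 VC-HIT; vc=[8,6,12]
#7 0x60→b6/s0 VC-HIT; vc=[8,14,12]
#8 0xc4→b12/s0 VC-HIT; vc=[8,14,6]
#9 0xe7→b14/s0 VC-HIT; vc=[8,12,6]
#10 0xeb→b14/s0 L1-HIT; vc=[8,12,6]
#11 0xe8→b14/s0 L1-HIT; vc=[8,12,6]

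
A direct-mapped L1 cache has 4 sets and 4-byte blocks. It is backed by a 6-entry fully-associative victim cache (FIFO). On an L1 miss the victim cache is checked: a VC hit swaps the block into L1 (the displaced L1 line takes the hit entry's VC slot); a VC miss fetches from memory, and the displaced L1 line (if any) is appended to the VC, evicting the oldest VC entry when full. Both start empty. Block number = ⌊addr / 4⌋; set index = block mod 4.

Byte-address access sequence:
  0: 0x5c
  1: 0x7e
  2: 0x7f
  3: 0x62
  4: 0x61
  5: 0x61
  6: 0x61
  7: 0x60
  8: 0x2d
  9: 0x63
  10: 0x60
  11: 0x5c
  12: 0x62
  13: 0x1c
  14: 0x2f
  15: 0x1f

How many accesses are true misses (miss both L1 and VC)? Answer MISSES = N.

0: 0x5c (blk 23, set 3) → MISS  vc=[]
1: 0x7e (blk 31, set 3) → MISS  vc=[23]
2: 0x7f (blk 31, set 3) → L1-HIT  vc=[23]
3: 0x62 (blk 24, set 0) → MISS  vc=[23]
4: 0x61 (blk 24, set 0) → L1-HIT  vc=[23]
5: 0x61 (blk 24, set 0) → L1-HIT  vc=[23]
6: 0x61 (blk 24, set 0) → L1-HIT  vc=[23]
7: 0x60 (blk 24, set 0) → L1-HIT  vc=[23]
8: 0x2d (blk 11, set 3) → MISS  vc=[23, 31]
9: 0x63 (blk 24, set 0) → L1-HIT  vc=[23, 31]
10: 0x60 (blk 24, set 0) → L1-HIT  vc=[23, 31]
11: 0x5c (blk 23, set 3) → VC-HIT  vc=[11, 31]
12: 0x62 (blk 24, set 0) → L1-HIT  vc=[11, 31]
13: 0x1c (blk 7, set 3) → MISS  vc=[11, 31, 23]
14: 0x2f (blk 11, set 3) → VC-HIT  vc=[7, 31, 23]
15: 0x1f (blk 7, set 3) → VC-HIT  vc=[11, 31, 23]

MISSES = 5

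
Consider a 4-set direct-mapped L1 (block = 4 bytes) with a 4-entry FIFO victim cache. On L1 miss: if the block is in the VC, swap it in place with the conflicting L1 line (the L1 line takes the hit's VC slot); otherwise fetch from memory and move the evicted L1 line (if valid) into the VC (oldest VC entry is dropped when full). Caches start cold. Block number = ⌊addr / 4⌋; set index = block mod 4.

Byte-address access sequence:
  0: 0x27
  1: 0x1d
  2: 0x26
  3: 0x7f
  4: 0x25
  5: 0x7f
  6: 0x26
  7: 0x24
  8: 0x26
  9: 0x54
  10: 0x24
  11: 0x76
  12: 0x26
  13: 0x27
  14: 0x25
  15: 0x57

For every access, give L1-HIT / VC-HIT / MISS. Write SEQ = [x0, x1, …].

SEQ = [MISS, MISS, L1-HIT, MISS, L1-HIT, L1-HIT, L1-HIT, L1-HIT, L1-HIT, MISS, VC-HIT, MISS, VC-HIT, L1-HIT, L1-HIT, VC-HIT]

#0 0x27→b9/s1 MISS; vc=[]
#1 0x1d→b7/s3 MISS; vc=[]
#2 0x26→b9/s1 L1-HIT; vc=[]
#3 0x7f→b31/s3 MISS; vc=[7]
#4 0x25→b9/s1 L1-HIT; vc=[7]
#5 0x7f→b31/s3 L1-HIT; vc=[7]
#6 0x26→b9/s1 L1-HIT; vc=[7]
#7 0x24→b9/s1 L1-HIT; vc=[7]
#8 0x26→b9/s1 L1-HIT; vc=[7]
#9 0x54→b21/s1 MISS; vc=[7,9]
#10 0x24→b9/s1 VC-HIT; vc=[7,21]
#11 0x76→b29/s1 MISS; vc=[7,21,9]
#12 0x26→b9/s1 VC-HIT; vc=[7,21,29]
#13 0x27→b9/s1 L1-HIT; vc=[7,21,29]
#14 0x25→b9/s1 L1-HIT; vc=[7,21,29]
#15 0x57→b21/s1 VC-HIT; vc=[7,9,29]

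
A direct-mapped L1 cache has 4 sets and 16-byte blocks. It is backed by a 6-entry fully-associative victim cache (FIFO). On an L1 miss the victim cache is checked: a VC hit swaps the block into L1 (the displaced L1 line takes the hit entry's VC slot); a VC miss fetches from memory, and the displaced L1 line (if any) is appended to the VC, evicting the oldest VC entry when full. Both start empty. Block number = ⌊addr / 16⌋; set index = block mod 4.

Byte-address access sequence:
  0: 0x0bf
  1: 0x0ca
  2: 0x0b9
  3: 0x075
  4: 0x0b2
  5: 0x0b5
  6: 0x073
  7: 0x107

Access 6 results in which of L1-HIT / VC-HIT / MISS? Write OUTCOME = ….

0: 0xbf (blk 11, set 3) → MISS  vc=[]
1: 0xca (blk 12, set 0) → MISS  vc=[]
2: 0xb9 (blk 11, set 3) → L1-HIT  vc=[]
3: 0x75 (blk 7, set 3) → MISS  vc=[11]
4: 0xb2 (blk 11, set 3) → VC-HIT  vc=[7]
5: 0xb5 (blk 11, set 3) → L1-HIT  vc=[7]
6: 0x73 (blk 7, set 3) → VC-HIT  vc=[11]
7: 0x107 (blk 16, set 0) → MISS  vc=[11, 12]

OUTCOME = VC-HIT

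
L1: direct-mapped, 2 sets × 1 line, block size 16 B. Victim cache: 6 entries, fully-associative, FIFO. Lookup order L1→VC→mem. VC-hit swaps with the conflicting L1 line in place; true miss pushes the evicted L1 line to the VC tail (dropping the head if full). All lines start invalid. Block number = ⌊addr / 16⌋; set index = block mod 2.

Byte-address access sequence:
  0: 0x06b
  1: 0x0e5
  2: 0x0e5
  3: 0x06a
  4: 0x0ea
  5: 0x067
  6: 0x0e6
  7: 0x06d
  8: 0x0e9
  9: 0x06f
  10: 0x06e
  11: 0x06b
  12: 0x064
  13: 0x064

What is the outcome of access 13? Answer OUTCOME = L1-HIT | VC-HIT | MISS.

OUTCOME = L1-HIT

0: 0x6b (blk 6, set 0) → MISS  vc=[]
1: 0xe5 (blk 14, set 0) → MISS  vc=[6]
2: 0xe5 (blk 14, set 0) → L1-HIT  vc=[6]
3: 0x6a (blk 6, set 0) → VC-HIT  vc=[14]
4: 0xea (blk 14, set 0) → VC-HIT  vc=[6]
5: 0x67 (blk 6, set 0) → VC-HIT  vc=[14]
6: 0xe6 (blk 14, set 0) → VC-HIT  vc=[6]
7: 0x6d (blk 6, set 0) → VC-HIT  vc=[14]
8: 0xe9 (blk 14, set 0) → VC-HIT  vc=[6]
9: 0x6f (blk 6, set 0) → VC-HIT  vc=[14]
10: 0x6e (blk 6, set 0) → L1-HIT  vc=[14]
11: 0x6b (blk 6, set 0) → L1-HIT  vc=[14]
12: 0x64 (blk 6, set 0) → L1-HIT  vc=[14]
13: 0x64 (blk 6, set 0) → L1-HIT  vc=[14]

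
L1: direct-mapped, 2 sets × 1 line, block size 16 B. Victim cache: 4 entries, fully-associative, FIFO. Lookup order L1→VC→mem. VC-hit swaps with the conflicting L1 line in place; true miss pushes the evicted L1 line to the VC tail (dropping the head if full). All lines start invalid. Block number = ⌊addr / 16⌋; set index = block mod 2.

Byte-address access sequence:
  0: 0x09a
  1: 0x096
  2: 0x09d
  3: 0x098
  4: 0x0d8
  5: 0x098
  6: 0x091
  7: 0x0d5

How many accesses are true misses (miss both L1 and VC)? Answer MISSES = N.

#0 0x9a→b9/s1 MISS; vc=[]
#1 0x96→b9/s1 L1-HIT; vc=[]
#2 0x9d→b9/s1 L1-HIT; vc=[]
#3 0x98→b9/s1 L1-HIT; vc=[]
#4 0xd8→b13/s1 MISS; vc=[9]
#5 0x98→b9/s1 VC-HIT; vc=[13]
#6 0x91→b9/s1 L1-HIT; vc=[13]
#7 0xd5→b13/s1 VC-HIT; vc=[9]

MISSES = 2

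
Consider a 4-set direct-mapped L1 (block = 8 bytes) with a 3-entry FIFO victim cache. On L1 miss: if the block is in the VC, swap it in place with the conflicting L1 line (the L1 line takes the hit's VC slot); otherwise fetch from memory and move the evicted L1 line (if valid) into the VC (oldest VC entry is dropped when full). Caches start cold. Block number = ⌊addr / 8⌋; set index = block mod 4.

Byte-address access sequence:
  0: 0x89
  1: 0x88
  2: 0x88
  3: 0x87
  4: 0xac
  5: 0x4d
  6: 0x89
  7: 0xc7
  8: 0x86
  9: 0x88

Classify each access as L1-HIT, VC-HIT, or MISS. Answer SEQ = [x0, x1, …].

SEQ = [MISS, L1-HIT, L1-HIT, MISS, MISS, MISS, VC-HIT, MISS, VC-HIT, L1-HIT]

#0 0x89→b17/s1 MISS; vc=[]
#1 0x88→b17/s1 L1-HIT; vc=[]
#2 0x88→b17/s1 L1-HIT; vc=[]
#3 0x87→b16/s0 MISS; vc=[]
#4 0xac→b21/s1 MISS; vc=[17]
#5 0x4d→b9/s1 MISS; vc=[17,21]
#6 0x89→b17/s1 VC-HIT; vc=[9,21]
#7 0xc7→b24/s0 MISS; vc=[9,21,16]
#8 0x86→b16/s0 VC-HIT; vc=[9,21,24]
#9 0x88→b17/s1 L1-HIT; vc=[9,21,24]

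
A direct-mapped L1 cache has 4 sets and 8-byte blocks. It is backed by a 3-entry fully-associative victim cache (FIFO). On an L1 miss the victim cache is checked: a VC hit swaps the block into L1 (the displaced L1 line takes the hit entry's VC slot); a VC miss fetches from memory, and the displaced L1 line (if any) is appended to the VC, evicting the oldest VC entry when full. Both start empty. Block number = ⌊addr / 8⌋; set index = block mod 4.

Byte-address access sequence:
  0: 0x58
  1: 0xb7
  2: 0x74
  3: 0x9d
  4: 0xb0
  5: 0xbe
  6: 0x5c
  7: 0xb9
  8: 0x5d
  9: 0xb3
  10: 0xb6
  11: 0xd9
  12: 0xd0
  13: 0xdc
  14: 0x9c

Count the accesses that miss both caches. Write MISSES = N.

0: 0x58 (blk 11, set 3) → MISS  vc=[]
1: 0xb7 (blk 22, set 2) → MISS  vc=[]
2: 0x74 (blk 14, set 2) → MISS  vc=[22]
3: 0x9d (blk 19, set 3) → MISS  vc=[22, 11]
4: 0xb0 (blk 22, set 2) → VC-HIT  vc=[14, 11]
5: 0xbe (blk 23, set 3) → MISS  vc=[14, 11, 19]
6: 0x5c (blk 11, set 3) → VC-HIT  vc=[14, 23, 19]
7: 0xb9 (blk 23, set 3) → VC-HIT  vc=[14, 11, 19]
8: 0x5d (blk 11, set 3) → VC-HIT  vc=[14, 23, 19]
9: 0xb3 (blk 22, set 2) → L1-HIT  vc=[14, 23, 19]
10: 0xb6 (blk 22, set 2) → L1-HIT  vc=[14, 23, 19]
11: 0xd9 (blk 27, set 3) → MISS  vc=[23, 19, 11]
12: 0xd0 (blk 26, set 2) → MISS  vc=[19, 11, 22]
13: 0xdc (blk 27, set 3) → L1-HIT  vc=[19, 11, 22]
14: 0x9c (blk 19, set 3) → VC-HIT  vc=[27, 11, 22]

MISSES = 7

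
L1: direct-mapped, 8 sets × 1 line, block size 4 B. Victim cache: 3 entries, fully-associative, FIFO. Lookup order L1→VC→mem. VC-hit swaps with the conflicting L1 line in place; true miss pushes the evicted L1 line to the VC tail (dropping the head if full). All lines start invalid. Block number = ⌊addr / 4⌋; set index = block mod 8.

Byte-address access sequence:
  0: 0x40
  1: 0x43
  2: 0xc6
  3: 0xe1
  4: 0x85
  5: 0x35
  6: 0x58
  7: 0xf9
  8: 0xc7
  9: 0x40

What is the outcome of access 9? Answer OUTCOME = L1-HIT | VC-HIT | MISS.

#0 0x40→b16/s0 MISS; vc=[]
#1 0x43→b16/s0 L1-HIT; vc=[]
#2 0xc6→b49/s1 MISS; vc=[]
#3 0xe1→b56/s0 MISS; vc=[16]
#4 0x85→b33/s1 MISS; vc=[16,49]
#5 0x35→b13/s5 MISS; vc=[16,49]
#6 0x58→b22/s6 MISS; vc=[16,49]
#7 0xf9→b62/s6 MISS; vc=[16,49,22]
#8 0xc7→b49/s1 VC-HIT; vc=[16,33,22]
#9 0x40→b16/s0 VC-HIT; vc=[56,33,22]

OUTCOME = VC-HIT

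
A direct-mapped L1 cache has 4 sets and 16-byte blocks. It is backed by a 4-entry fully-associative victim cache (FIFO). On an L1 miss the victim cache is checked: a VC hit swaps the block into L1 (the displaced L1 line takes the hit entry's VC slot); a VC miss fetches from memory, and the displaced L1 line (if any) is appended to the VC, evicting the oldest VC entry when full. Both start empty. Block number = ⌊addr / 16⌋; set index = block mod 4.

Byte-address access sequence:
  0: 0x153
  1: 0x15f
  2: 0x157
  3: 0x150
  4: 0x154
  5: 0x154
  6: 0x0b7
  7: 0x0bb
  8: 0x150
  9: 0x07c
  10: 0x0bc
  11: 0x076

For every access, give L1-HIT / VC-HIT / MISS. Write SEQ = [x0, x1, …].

SEQ = [MISS, L1-HIT, L1-HIT, L1-HIT, L1-HIT, L1-HIT, MISS, L1-HIT, L1-HIT, MISS, VC-HIT, VC-HIT]

#0 0x153→b21/s1 MISS; vc=[]
#1 0x15f→b21/s1 L1-HIT; vc=[]
#2 0x157→b21/s1 L1-HIT; vc=[]
#3 0x150→b21/s1 L1-HIT; vc=[]
#4 0x154→b21/s1 L1-HIT; vc=[]
#5 0x154→b21/s1 L1-HIT; vc=[]
#6 0xb7→b11/s3 MISS; vc=[]
#7 0xbb→b11/s3 L1-HIT; vc=[]
#8 0x150→b21/s1 L1-HIT; vc=[]
#9 0x7c→b7/s3 MISS; vc=[11]
#10 0xbc→b11/s3 VC-HIT; vc=[7]
#11 0x76→b7/s3 VC-HIT; vc=[11]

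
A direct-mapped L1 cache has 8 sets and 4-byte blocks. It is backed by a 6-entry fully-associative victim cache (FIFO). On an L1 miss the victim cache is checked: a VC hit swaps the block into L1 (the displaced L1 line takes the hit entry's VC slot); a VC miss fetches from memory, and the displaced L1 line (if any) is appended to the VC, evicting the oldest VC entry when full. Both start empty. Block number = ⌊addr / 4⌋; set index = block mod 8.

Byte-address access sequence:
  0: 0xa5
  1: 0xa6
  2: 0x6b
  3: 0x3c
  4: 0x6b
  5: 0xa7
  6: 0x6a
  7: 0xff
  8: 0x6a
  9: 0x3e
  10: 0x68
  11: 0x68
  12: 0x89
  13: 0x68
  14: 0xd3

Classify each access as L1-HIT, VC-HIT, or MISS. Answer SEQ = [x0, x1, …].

  [0] addr=0xa5 blk=41 s=1: MISS | VC []
  [1] addr=0xa6 blk=41 s=1: L1-HIT | VC []
  [2] addr=0x6b blk=26 s=2: MISS | VC []
  [3] addr=0x3c blk=15 s=7: MISS | VC []
  [4] addr=0x6b blk=26 s=2: L1-HIT | VC []
  [5] addr=0xa7 blk=41 s=1: L1-HIT | VC []
  [6] addr=0x6a blk=26 s=2: L1-HIT | VC []
  [7] addr=0xff blk=63 s=7: MISS | VC [15]
  [8] addr=0x6a blk=26 s=2: L1-HIT | VC [15]
  [9] addr=0x3e blk=15 s=7: VC-HIT | VC [63]
  [10] addr=0x68 blk=26 s=2: L1-HIT | VC [63]
  [11] addr=0x68 blk=26 s=2: L1-HIT | VC [63]
  [12] addr=0x89 blk=34 s=2: MISS | VC [63, 26]
  [13] addr=0x68 blk=26 s=2: VC-HIT | VC [63, 34]
  [14] addr=0xd3 blk=52 s=4: MISS | VC [63, 34]

SEQ = [MISS, L1-HIT, MISS, MISS, L1-HIT, L1-HIT, L1-HIT, MISS, L1-HIT, VC-HIT, L1-HIT, L1-HIT, MISS, VC-HIT, MISS]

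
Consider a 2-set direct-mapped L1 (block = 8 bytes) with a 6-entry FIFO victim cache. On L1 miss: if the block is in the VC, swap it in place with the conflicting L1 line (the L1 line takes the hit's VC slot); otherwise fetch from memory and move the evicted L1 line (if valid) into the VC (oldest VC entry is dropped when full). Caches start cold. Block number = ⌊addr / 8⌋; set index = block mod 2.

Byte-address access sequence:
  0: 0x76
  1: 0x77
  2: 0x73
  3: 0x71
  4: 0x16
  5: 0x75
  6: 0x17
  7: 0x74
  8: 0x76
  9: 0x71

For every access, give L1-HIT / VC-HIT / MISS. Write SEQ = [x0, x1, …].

SEQ = [MISS, L1-HIT, L1-HIT, L1-HIT, MISS, VC-HIT, VC-HIT, VC-HIT, L1-HIT, L1-HIT]

#0 0x76→b14/s0 MISS; vc=[]
#1 0x77→b14/s0 L1-HIT; vc=[]
#2 0x73→b14/s0 L1-HIT; vc=[]
#3 0x71→b14/s0 L1-HIT; vc=[]
#4 0x16→b2/s0 MISS; vc=[14]
#5 0x75→b14/s0 VC-HIT; vc=[2]
#6 0x17→b2/s0 VC-HIT; vc=[14]
#7 0x74→b14/s0 VC-HIT; vc=[2]
#8 0x76→b14/s0 L1-HIT; vc=[2]
#9 0x71→b14/s0 L1-HIT; vc=[2]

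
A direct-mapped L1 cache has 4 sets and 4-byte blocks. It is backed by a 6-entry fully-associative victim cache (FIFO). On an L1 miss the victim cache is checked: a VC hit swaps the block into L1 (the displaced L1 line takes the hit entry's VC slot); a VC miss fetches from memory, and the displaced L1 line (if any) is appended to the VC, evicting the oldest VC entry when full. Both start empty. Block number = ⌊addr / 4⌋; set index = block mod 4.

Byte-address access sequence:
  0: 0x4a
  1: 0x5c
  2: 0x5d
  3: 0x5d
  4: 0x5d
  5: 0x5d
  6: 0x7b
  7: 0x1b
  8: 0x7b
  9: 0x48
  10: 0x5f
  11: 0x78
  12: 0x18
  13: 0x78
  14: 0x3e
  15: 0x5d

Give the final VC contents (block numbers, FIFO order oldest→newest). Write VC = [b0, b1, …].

#0 0x4a→b18/s2 MISS; vc=[]
#1 0x5c→b23/s3 MISS; vc=[]
#2 0x5d→b23/s3 L1-HIT; vc=[]
#3 0x5d→b23/s3 L1-HIT; vc=[]
#4 0x5d→b23/s3 L1-HIT; vc=[]
#5 0x5d→b23/s3 L1-HIT; vc=[]
#6 0x7b→b30/s2 MISS; vc=[18]
#7 0x1b→b6/s2 MISS; vc=[18,30]
#8 0x7b→b30/s2 VC-HIT; vc=[18,6]
#9 0x48→b18/s2 VC-HIT; vc=[30,6]
#10 0x5f→b23/s3 L1-HIT; vc=[30,6]
#11 0x78→b30/s2 VC-HIT; vc=[18,6]
#12 0x18→b6/s2 VC-HIT; vc=[18,30]
#13 0x78→b30/s2 VC-HIT; vc=[18,6]
#14 0x3e→b15/s3 MISS; vc=[18,6,23]
#15 0x5d→b23/s3 VC-HIT; vc=[18,6,15]

VC = [18, 6, 15]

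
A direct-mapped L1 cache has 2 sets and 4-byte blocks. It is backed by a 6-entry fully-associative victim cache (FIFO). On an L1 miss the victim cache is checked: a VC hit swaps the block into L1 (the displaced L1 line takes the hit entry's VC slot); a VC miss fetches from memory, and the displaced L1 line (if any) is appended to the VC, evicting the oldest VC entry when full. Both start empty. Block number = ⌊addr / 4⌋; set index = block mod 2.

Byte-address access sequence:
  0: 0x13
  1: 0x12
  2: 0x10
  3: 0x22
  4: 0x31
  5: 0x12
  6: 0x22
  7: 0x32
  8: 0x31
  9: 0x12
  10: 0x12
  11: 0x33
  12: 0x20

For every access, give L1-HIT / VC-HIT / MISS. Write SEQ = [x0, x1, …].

#0 0x13→b4/s0 MISS; vc=[]
#1 0x12→b4/s0 L1-HIT; vc=[]
#2 0x10→b4/s0 L1-HIT; vc=[]
#3 0x22→b8/s0 MISS; vc=[4]
#4 0x31→b12/s0 MISS; vc=[4,8]
#5 0x12→b4/s0 VC-HIT; vc=[12,8]
#6 0x22→b8/s0 VC-HIT; vc=[12,4]
#7 0x32→b12/s0 VC-HIT; vc=[8,4]
#8 0x31→b12/s0 L1-HIT; vc=[8,4]
#9 0x12→b4/s0 VC-HIT; vc=[8,12]
#10 0x12→b4/s0 L1-HIT; vc=[8,12]
#11 0x33→b12/s0 VC-HIT; vc=[8,4]
#12 0x20→b8/s0 VC-HIT; vc=[12,4]

SEQ = [MISS, L1-HIT, L1-HIT, MISS, MISS, VC-HIT, VC-HIT, VC-HIT, L1-HIT, VC-HIT, L1-HIT, VC-HIT, VC-HIT]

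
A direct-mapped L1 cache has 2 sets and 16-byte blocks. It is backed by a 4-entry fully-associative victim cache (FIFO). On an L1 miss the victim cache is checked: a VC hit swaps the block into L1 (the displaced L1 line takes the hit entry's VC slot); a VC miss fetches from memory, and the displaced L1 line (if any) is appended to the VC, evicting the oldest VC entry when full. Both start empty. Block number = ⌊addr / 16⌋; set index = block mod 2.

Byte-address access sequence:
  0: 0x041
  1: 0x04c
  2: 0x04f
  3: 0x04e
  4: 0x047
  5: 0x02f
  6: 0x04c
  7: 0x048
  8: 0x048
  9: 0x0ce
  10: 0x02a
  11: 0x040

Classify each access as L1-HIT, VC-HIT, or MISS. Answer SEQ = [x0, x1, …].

#0 0x41→b4/s0 MISS; vc=[]
#1 0x4c→b4/s0 L1-HIT; vc=[]
#2 0x4f→b4/s0 L1-HIT; vc=[]
#3 0x4e→b4/s0 L1-HIT; vc=[]
#4 0x47→b4/s0 L1-HIT; vc=[]
#5 0x2f→b2/s0 MISS; vc=[4]
#6 0x4c→b4/s0 VC-HIT; vc=[2]
#7 0x48→b4/s0 L1-HIT; vc=[2]
#8 0x48→b4/s0 L1-HIT; vc=[2]
#9 0xce→b12/s0 MISS; vc=[2,4]
#10 0x2a→b2/s0 VC-HIT; vc=[12,4]
#11 0x40→b4/s0 VC-HIT; vc=[12,2]

SEQ = [MISS, L1-HIT, L1-HIT, L1-HIT, L1-HIT, MISS, VC-HIT, L1-HIT, L1-HIT, MISS, VC-HIT, VC-HIT]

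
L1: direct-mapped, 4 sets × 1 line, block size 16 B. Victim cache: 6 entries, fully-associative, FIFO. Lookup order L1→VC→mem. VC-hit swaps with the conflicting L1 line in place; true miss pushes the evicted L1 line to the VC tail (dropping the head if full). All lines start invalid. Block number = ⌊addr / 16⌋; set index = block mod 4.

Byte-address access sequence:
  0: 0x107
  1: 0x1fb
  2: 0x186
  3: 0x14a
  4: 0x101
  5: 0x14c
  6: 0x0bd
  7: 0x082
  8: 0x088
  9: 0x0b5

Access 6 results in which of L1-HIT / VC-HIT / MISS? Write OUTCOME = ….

OUTCOME = MISS

#0 0x107→b16/s0 MISS; vc=[]
#1 0x1fb→b31/s3 MISS; vc=[]
#2 0x186→b24/s0 MISS; vc=[16]
#3 0x14a→b20/s0 MISS; vc=[16,24]
#4 0x101→b16/s0 VC-HIT; vc=[20,24]
#5 0x14c→b20/s0 VC-HIT; vc=[16,24]
#6 0xbd→b11/s3 MISS; vc=[16,24,31]
#7 0x82→b8/s0 MISS; vc=[16,24,31,20]
#8 0x88→b8/s0 L1-HIT; vc=[16,24,31,20]
#9 0xb5→b11/s3 L1-HIT; vc=[16,24,31,20]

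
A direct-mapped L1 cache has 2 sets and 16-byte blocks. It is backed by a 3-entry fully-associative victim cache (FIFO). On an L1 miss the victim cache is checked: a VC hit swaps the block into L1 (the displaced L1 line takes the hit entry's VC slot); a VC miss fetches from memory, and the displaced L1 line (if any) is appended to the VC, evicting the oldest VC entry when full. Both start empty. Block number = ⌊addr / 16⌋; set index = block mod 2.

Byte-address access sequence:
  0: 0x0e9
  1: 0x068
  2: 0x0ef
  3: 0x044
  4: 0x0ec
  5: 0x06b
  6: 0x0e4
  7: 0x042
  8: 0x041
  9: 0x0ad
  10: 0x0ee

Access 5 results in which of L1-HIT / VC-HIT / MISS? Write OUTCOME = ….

  [0] addr=0xe9 blk=14 s=0: MISS | VC []
  [1] addr=0x68 blk=6 s=0: MISS | VC [14]
  [2] addr=0xef blk=14 s=0: VC-HIT | VC [6]
  [3] addr=0x44 blk=4 s=0: MISS | VC [6, 14]
  [4] addr=0xec blk=14 s=0: VC-HIT | VC [6, 4]
  [5] addr=0x6b blk=6 s=0: VC-HIT | VC [14, 4]
  [6] addr=0xe4 blk=14 s=0: VC-HIT | VC [6, 4]
  [7] addr=0x42 blk=4 s=0: VC-HIT | VC [6, 14]
  [8] addr=0x41 blk=4 s=0: L1-HIT | VC [6, 14]
  [9] addr=0xad blk=10 s=0: MISS | VC [6, 14, 4]
  [10] addr=0xee blk=14 s=0: VC-HIT | VC [6, 10, 4]

OUTCOME = VC-HIT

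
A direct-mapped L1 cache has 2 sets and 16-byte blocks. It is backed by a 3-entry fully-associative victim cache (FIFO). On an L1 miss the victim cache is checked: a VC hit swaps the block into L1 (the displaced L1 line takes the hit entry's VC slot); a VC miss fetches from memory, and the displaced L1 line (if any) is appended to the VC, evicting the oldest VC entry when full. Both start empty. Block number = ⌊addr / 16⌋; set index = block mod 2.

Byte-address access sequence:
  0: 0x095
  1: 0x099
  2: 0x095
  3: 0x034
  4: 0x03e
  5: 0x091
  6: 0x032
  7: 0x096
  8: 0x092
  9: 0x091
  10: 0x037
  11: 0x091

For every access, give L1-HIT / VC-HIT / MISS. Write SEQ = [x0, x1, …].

#0 0x95→b9/s1 MISS; vc=[]
#1 0x99→b9/s1 L1-HIT; vc=[]
#2 0x95→b9/s1 L1-HIT; vc=[]
#3 0x34→b3/s1 MISS; vc=[9]
#4 0x3e→b3/s1 L1-HIT; vc=[9]
#5 0x91→b9/s1 VC-HIT; vc=[3]
#6 0x32→b3/s1 VC-HIT; vc=[9]
#7 0x96→b9/s1 VC-HIT; vc=[3]
#8 0x92→b9/s1 L1-HIT; vc=[3]
#9 0x91→b9/s1 L1-HIT; vc=[3]
#10 0x37→b3/s1 VC-HIT; vc=[9]
#11 0x91→b9/s1 VC-HIT; vc=[3]

SEQ = [MISS, L1-HIT, L1-HIT, MISS, L1-HIT, VC-HIT, VC-HIT, VC-HIT, L1-HIT, L1-HIT, VC-HIT, VC-HIT]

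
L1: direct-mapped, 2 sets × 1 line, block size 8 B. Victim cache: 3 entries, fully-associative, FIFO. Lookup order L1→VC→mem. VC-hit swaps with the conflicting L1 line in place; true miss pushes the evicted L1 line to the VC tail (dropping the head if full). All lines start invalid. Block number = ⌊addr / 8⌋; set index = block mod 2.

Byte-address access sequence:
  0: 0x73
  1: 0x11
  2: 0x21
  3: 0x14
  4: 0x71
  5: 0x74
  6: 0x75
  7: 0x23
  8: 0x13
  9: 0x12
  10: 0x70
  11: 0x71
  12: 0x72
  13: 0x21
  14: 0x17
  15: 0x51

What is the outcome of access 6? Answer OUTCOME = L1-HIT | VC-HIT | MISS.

  [0] addr=0x73 blk=14 s=0: MISS | VC []
  [1] addr=0x11 blk=2 s=0: MISS | VC [14]
  [2] addr=0x21 blk=4 s=0: MISS | VC [14, 2]
  [3] addr=0x14 blk=2 s=0: VC-HIT | VC [14, 4]
  [4] addr=0x71 blk=14 s=0: VC-HIT | VC [2, 4]
  [5] addr=0x74 blk=14 s=0: L1-HIT | VC [2, 4]
  [6] addr=0x75 blk=14 s=0: L1-HIT | VC [2, 4]
  [7] addr=0x23 blk=4 s=0: VC-HIT | VC [2, 14]
  [8] addr=0x13 blk=2 s=0: VC-HIT | VC [4, 14]
  [9] addr=0x12 blk=2 s=0: L1-HIT | VC [4, 14]
  [10] addr=0x70 blk=14 s=0: VC-HIT | VC [4, 2]
  [11] addr=0x71 blk=14 s=0: L1-HIT | VC [4, 2]
  [12] addr=0x72 blk=14 s=0: L1-HIT | VC [4, 2]
  [13] addr=0x21 blk=4 s=0: VC-HIT | VC [14, 2]
  [14] addr=0x17 blk=2 s=0: VC-HIT | VC [14, 4]
  [15] addr=0x51 blk=10 s=0: MISS | VC [14, 4, 2]

OUTCOME = L1-HIT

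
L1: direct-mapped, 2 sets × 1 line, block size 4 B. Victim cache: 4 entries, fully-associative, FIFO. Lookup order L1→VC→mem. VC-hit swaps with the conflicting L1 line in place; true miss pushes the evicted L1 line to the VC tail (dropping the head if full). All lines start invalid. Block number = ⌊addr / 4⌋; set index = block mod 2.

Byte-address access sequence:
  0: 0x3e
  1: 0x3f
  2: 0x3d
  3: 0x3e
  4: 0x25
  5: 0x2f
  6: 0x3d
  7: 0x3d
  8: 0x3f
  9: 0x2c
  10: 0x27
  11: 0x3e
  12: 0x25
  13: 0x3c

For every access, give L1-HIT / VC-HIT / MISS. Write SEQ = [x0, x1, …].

SEQ = [MISS, L1-HIT, L1-HIT, L1-HIT, MISS, MISS, VC-HIT, L1-HIT, L1-HIT, VC-HIT, VC-HIT, VC-HIT, VC-HIT, VC-HIT]

0: 0x3e (blk 15, set 1) → MISS  vc=[]
1: 0x3f (blk 15, set 1) → L1-HIT  vc=[]
2: 0x3d (blk 15, set 1) → L1-HIT  vc=[]
3: 0x3e (blk 15, set 1) → L1-HIT  vc=[]
4: 0x25 (blk 9, set 1) → MISS  vc=[15]
5: 0x2f (blk 11, set 1) → MISS  vc=[15, 9]
6: 0x3d (blk 15, set 1) → VC-HIT  vc=[11, 9]
7: 0x3d (blk 15, set 1) → L1-HIT  vc=[11, 9]
8: 0x3f (blk 15, set 1) → L1-HIT  vc=[11, 9]
9: 0x2c (blk 11, set 1) → VC-HIT  vc=[15, 9]
10: 0x27 (blk 9, set 1) → VC-HIT  vc=[15, 11]
11: 0x3e (blk 15, set 1) → VC-HIT  vc=[9, 11]
12: 0x25 (blk 9, set 1) → VC-HIT  vc=[15, 11]
13: 0x3c (blk 15, set 1) → VC-HIT  vc=[9, 11]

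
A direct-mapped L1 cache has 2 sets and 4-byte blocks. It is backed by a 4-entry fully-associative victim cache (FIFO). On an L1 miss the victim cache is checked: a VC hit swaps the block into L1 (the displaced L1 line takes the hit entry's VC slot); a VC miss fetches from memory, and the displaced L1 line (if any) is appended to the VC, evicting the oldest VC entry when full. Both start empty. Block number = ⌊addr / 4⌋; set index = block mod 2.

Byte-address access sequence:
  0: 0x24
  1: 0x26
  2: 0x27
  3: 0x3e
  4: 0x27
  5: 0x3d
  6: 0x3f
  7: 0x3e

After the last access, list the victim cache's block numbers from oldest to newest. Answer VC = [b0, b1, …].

VC = [9]

0: 0x24 (blk 9, set 1) → MISS  vc=[]
1: 0x26 (blk 9, set 1) → L1-HIT  vc=[]
2: 0x27 (blk 9, set 1) → L1-HIT  vc=[]
3: 0x3e (blk 15, set 1) → MISS  vc=[9]
4: 0x27 (blk 9, set 1) → VC-HIT  vc=[15]
5: 0x3d (blk 15, set 1) → VC-HIT  vc=[9]
6: 0x3f (blk 15, set 1) → L1-HIT  vc=[9]
7: 0x3e (blk 15, set 1) → L1-HIT  vc=[9]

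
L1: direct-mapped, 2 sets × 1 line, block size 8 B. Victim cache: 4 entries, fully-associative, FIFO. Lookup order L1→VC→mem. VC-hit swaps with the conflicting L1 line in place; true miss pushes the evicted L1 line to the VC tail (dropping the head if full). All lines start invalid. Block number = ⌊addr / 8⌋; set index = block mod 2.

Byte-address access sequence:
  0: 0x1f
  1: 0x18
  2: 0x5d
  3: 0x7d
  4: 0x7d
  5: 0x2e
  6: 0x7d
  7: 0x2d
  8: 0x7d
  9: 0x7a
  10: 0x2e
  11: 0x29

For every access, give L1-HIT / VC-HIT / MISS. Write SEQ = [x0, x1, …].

SEQ = [MISS, L1-HIT, MISS, MISS, L1-HIT, MISS, VC-HIT, VC-HIT, VC-HIT, L1-HIT, VC-HIT, L1-HIT]

#0 0x1f→b3/s1 MISS; vc=[]
#1 0x18→b3/s1 L1-HIT; vc=[]
#2 0x5d→b11/s1 MISS; vc=[3]
#3 0x7d→b15/s1 MISS; vc=[3,11]
#4 0x7d→b15/s1 L1-HIT; vc=[3,11]
#5 0x2e→b5/s1 MISS; vc=[3,11,15]
#6 0x7d→b15/s1 VC-HIT; vc=[3,11,5]
#7 0x2d→b5/s1 VC-HIT; vc=[3,11,15]
#8 0x7d→b15/s1 VC-HIT; vc=[3,11,5]
#9 0x7a→b15/s1 L1-HIT; vc=[3,11,5]
#10 0x2e→b5/s1 VC-HIT; vc=[3,11,15]
#11 0x29→b5/s1 L1-HIT; vc=[3,11,15]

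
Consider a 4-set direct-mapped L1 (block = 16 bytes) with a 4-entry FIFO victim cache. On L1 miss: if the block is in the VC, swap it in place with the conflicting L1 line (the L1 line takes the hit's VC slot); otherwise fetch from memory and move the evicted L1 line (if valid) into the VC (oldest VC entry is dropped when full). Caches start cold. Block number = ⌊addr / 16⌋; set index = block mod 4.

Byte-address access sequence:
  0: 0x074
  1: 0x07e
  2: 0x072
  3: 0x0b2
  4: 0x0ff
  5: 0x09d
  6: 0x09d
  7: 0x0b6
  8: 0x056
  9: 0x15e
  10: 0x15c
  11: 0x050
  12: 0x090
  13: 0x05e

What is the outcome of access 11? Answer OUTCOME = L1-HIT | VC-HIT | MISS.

#0 0x74→b7/s3 MISS; vc=[]
#1 0x7e→b7/s3 L1-HIT; vc=[]
#2 0x72→b7/s3 L1-HIT; vc=[]
#3 0xb2→b11/s3 MISS; vc=[7]
#4 0xff→b15/s3 MISS; vc=[7,11]
#5 0x9d→b9/s1 MISS; vc=[7,11]
#6 0x9d→b9/s1 L1-HIT; vc=[7,11]
#7 0xb6→b11/s3 VC-HIT; vc=[7,15]
#8 0x56→b5/s1 MISS; vc=[7,15,9]
#9 0x15e→b21/s1 MISS; vc=[7,15,9,5]
#10 0x15c→b21/s1 L1-HIT; vc=[7,15,9,5]
#11 0x50→b5/s1 VC-HIT; vc=[7,15,9,21]
#12 0x90→b9/s1 VC-HIT; vc=[7,15,5,21]
#13 0x5e→b5/s1 VC-HIT; vc=[7,15,9,21]

OUTCOME = VC-HIT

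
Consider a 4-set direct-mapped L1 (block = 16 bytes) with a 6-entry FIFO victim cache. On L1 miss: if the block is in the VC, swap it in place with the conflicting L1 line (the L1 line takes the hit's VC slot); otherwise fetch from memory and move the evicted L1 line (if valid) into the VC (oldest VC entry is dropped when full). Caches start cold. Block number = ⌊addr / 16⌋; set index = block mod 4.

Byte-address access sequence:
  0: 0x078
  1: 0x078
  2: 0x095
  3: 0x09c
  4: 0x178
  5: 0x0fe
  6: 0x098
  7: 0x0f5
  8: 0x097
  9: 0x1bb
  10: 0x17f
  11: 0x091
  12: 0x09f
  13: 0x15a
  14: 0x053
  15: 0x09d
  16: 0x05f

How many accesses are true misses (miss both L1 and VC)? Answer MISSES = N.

  [0] addr=0x78 blk=7 s=3: MISS | VC []
  [1] addr=0x78 blk=7 s=3: L1-HIT | VC []
  [2] addr=0x95 blk=9 s=1: MISS | VC []
  [3] addr=0x9c blk=9 s=1: L1-HIT | VC []
  [4] addr=0x178 blk=23 s=3: MISS | VC [7]
  [5] addr=0xfe blk=15 s=3: MISS | VC [7, 23]
  [6] addr=0x98 blk=9 s=1: L1-HIT | VC [7, 23]
  [7] addr=0xf5 blk=15 s=3: L1-HIT | VC [7, 23]
  [8] addr=0x97 blk=9 s=1: L1-HIT | VC [7, 23]
  [9] addr=0x1bb blk=27 s=3: MISS | VC [7, 23, 15]
  [10] addr=0x17f blk=23 s=3: VC-HIT | VC [7, 27, 15]
  [11] addr=0x91 blk=9 s=1: L1-HIT | VC [7, 27, 15]
  [12] addr=0x9f blk=9 s=1: L1-HIT | VC [7, 27, 15]
  [13] addr=0x15a blk=21 s=1: MISS | VC [7, 27, 15, 9]
  [14] addr=0x53 blk=5 s=1: MISS | VC [7, 27, 15, 9, 21]
  [15] addr=0x9d blk=9 s=1: VC-HIT | VC [7, 27, 15, 5, 21]
  [16] addr=0x5f blk=5 s=1: VC-HIT | VC [7, 27, 15, 9, 21]

MISSES = 7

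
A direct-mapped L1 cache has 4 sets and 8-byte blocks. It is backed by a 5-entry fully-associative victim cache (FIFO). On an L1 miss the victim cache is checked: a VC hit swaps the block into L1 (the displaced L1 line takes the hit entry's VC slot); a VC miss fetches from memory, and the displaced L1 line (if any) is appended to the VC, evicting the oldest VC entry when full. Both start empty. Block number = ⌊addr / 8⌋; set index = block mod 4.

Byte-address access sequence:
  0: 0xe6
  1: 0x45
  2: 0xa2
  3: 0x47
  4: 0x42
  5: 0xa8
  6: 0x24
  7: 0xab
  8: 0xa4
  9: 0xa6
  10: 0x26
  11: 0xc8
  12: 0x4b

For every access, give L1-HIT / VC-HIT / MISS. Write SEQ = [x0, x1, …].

#0 0xe6→b28/s0 MISS; vc=[]
#1 0x45→b8/s0 MISS; vc=[28]
#2 0xa2→b20/s0 MISS; vc=[28,8]
#3 0x47→b8/s0 VC-HIT; vc=[28,20]
#4 0x42→b8/s0 L1-HIT; vc=[28,20]
#5 0xa8→b21/s1 MISS; vc=[28,20]
#6 0x24→b4/s0 MISS; vc=[28,20,8]
#7 0xab→b21/s1 L1-HIT; vc=[28,20,8]
#8 0xa4→b20/s0 VC-HIT; vc=[28,4,8]
#9 0xa6→b20/s0 L1-HIT; vc=[28,4,8]
#10 0x26→b4/s0 VC-HIT; vc=[28,20,8]
#11 0xc8→b25/s1 MISS; vc=[28,20,8,21]
#12 0x4b→b9/s1 MISS; vc=[28,20,8,21,25]

SEQ = [MISS, MISS, MISS, VC-HIT, L1-HIT, MISS, MISS, L1-HIT, VC-HIT, L1-HIT, VC-HIT, MISS, MISS]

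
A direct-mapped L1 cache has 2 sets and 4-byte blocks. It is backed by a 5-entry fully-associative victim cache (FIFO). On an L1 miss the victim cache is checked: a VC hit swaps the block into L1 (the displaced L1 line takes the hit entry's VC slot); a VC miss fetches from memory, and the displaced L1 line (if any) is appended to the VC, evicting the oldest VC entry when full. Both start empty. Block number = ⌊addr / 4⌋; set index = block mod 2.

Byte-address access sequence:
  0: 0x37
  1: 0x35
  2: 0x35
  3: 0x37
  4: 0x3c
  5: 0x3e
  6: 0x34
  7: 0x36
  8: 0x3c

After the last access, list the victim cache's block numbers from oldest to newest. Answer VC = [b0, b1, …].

0: 0x37 (blk 13, set 1) → MISS  vc=[]
1: 0x35 (blk 13, set 1) → L1-HIT  vc=[]
2: 0x35 (blk 13, set 1) → L1-HIT  vc=[]
3: 0x37 (blk 13, set 1) → L1-HIT  vc=[]
4: 0x3c (blk 15, set 1) → MISS  vc=[13]
5: 0x3e (blk 15, set 1) → L1-HIT  vc=[13]
6: 0x34 (blk 13, set 1) → VC-HIT  vc=[15]
7: 0x36 (blk 13, set 1) → L1-HIT  vc=[15]
8: 0x3c (blk 15, set 1) → VC-HIT  vc=[13]

VC = [13]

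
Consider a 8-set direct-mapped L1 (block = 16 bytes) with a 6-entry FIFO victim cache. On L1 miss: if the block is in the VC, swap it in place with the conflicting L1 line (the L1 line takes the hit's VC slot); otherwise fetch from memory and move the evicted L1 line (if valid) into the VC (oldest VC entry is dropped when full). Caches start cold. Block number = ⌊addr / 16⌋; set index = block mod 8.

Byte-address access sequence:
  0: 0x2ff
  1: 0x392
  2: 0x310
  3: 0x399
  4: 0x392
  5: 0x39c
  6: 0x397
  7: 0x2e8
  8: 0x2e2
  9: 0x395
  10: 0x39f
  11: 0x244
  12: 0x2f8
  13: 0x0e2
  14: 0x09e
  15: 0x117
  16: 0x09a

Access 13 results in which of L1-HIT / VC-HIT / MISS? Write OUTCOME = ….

OUTCOME = MISS

#0 0x2ff→b47/s7 MISS; vc=[]
#1 0x392→b57/s1 MISS; vc=[]
#2 0x310→b49/s1 MISS; vc=[57]
#3 0x399→b57/s1 VC-HIT; vc=[49]
#4 0x392→b57/s1 L1-HIT; vc=[49]
#5 0x39c→b57/s1 L1-HIT; vc=[49]
#6 0x397→b57/s1 L1-HIT; vc=[49]
#7 0x2e8→b46/s6 MISS; vc=[49]
#8 0x2e2→b46/s6 L1-HIT; vc=[49]
#9 0x395→b57/s1 L1-HIT; vc=[49]
#10 0x39f→b57/s1 L1-HIT; vc=[49]
#11 0x244→b36/s4 MISS; vc=[49]
#12 0x2f8→b47/s7 L1-HIT; vc=[49]
#13 0xe2→b14/s6 MISS; vc=[49,46]
#14 0x9e→b9/s1 MISS; vc=[49,46,57]
#15 0x117→b17/s1 MISS; vc=[49,46,57,9]
#16 0x9a→b9/s1 VC-HIT; vc=[49,46,57,17]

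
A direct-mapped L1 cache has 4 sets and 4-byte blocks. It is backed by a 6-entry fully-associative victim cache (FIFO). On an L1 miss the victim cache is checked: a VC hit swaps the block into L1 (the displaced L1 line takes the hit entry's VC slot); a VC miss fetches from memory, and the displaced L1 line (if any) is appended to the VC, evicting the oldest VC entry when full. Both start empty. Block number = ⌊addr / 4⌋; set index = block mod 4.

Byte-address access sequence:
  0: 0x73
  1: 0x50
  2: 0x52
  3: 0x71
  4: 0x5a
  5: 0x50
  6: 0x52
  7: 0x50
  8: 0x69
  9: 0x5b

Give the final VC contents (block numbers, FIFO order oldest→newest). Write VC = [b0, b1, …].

#0 0x73→b28/s0 MISS; vc=[]
#1 0x50→b20/s0 MISS; vc=[28]
#2 0x52→b20/s0 L1-HIT; vc=[28]
#3 0x71→b28/s0 VC-HIT; vc=[20]
#4 0x5a→b22/s2 MISS; vc=[20]
#5 0x50→b20/s0 VC-HIT; vc=[28]
#6 0x52→b20/s0 L1-HIT; vc=[28]
#7 0x50→b20/s0 L1-HIT; vc=[28]
#8 0x69→b26/s2 MISS; vc=[28,22]
#9 0x5b→b22/s2 VC-HIT; vc=[28,26]

VC = [28, 26]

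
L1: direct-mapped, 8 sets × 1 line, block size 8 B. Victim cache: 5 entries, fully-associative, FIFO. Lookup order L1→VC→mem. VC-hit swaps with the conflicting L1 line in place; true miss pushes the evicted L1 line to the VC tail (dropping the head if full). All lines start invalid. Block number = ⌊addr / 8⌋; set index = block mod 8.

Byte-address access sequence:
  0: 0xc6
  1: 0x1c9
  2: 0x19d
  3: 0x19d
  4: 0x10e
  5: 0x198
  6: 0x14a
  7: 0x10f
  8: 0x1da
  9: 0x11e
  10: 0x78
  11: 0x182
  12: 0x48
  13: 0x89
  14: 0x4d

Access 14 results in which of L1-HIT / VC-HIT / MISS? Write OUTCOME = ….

OUTCOME = VC-HIT

0: 0xc6 (blk 24, set 0) → MISS  vc=[]
1: 0x1c9 (blk 57, set 1) → MISS  vc=[]
2: 0x19d (blk 51, set 3) → MISS  vc=[]
3: 0x19d (blk 51, set 3) → L1-HIT  vc=[]
4: 0x10e (blk 33, set 1) → MISS  vc=[57]
5: 0x198 (blk 51, set 3) → L1-HIT  vc=[57]
6: 0x14a (blk 41, set 1) → MISS  vc=[57, 33]
7: 0x10f (blk 33, set 1) → VC-HIT  vc=[57, 41]
8: 0x1da (blk 59, set 3) → MISS  vc=[57, 41, 51]
9: 0x11e (blk 35, set 3) → MISS  vc=[57, 41, 51, 59]
10: 0x78 (blk 15, set 7) → MISS  vc=[57, 41, 51, 59]
11: 0x182 (blk 48, set 0) → MISS  vc=[57, 41, 51, 59, 24]
12: 0x48 (blk 9, set 1) → MISS  vc=[41, 51, 59, 24, 33]
13: 0x89 (blk 17, set 1) → MISS  vc=[51, 59, 24, 33, 9]
14: 0x4d (blk 9, set 1) → VC-HIT  vc=[51, 59, 24, 33, 17]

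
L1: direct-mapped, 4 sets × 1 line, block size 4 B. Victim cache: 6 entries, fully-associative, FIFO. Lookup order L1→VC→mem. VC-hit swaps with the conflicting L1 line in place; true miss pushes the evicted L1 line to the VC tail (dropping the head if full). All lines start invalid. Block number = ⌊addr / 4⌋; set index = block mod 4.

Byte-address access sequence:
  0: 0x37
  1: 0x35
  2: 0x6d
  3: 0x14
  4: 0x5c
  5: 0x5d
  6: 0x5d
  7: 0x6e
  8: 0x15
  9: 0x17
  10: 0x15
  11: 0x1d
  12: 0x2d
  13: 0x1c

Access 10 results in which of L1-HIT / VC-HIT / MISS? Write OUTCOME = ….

#0 0x37→b13/s1 MISS; vc=[]
#1 0x35→b13/s1 L1-HIT; vc=[]
#2 0x6d→b27/s3 MISS; vc=[]
#3 0x14→b5/s1 MISS; vc=[13]
#4 0x5c→b23/s3 MISS; vc=[13,27]
#5 0x5d→b23/s3 L1-HIT; vc=[13,27]
#6 0x5d→b23/s3 L1-HIT; vc=[13,27]
#7 0x6e→b27/s3 VC-HIT; vc=[13,23]
#8 0x15→b5/s1 L1-HIT; vc=[13,23]
#9 0x17→b5/s1 L1-HIT; vc=[13,23]
#10 0x15→b5/s1 L1-HIT; vc=[13,23]
#11 0x1d→b7/s3 MISS; vc=[13,23,27]
#12 0x2d→b11/s3 MISS; vc=[13,23,27,7]
#13 0x1c→b7/s3 VC-HIT; vc=[13,23,27,11]

OUTCOME = L1-HIT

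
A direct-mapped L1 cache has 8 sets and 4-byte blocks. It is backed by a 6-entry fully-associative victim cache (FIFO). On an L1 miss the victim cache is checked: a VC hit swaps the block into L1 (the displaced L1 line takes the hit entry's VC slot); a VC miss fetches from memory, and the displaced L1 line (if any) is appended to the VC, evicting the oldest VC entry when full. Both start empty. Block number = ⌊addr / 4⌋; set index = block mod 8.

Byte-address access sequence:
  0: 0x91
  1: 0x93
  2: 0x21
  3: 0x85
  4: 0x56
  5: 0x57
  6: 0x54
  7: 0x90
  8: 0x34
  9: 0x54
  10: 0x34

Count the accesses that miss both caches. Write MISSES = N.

MISSES = 5

  [0] addr=0x91 blk=36 s=4: MISS | VC []
  [1] addr=0x93 blk=36 s=4: L1-HIT | VC []
  [2] addr=0x21 blk=8 s=0: MISS | VC []
  [3] addr=0x85 blk=33 s=1: MISS | VC []
  [4] addr=0x56 blk=21 s=5: MISS | VC []
  [5] addr=0x57 blk=21 s=5: L1-HIT | VC []
  [6] addr=0x54 blk=21 s=5: L1-HIT | VC []
  [7] addr=0x90 blk=36 s=4: L1-HIT | VC []
  [8] addr=0x34 blk=13 s=5: MISS | VC [21]
  [9] addr=0x54 blk=21 s=5: VC-HIT | VC [13]
  [10] addr=0x34 blk=13 s=5: VC-HIT | VC [21]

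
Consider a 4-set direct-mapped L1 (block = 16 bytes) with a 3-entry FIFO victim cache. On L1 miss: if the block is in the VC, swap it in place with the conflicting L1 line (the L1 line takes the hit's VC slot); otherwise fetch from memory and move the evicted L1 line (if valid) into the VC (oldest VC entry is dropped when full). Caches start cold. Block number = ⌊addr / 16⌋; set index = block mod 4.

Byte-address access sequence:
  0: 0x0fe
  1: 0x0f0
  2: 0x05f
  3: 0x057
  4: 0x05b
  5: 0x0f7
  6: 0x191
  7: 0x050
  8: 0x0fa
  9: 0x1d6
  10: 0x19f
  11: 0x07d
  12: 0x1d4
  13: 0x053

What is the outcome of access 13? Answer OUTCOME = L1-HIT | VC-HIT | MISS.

#0 0xfe→b15/s3 MISS; vc=[]
#1 0xf0→b15/s3 L1-HIT; vc=[]
#2 0x5f→b5/s1 MISS; vc=[]
#3 0x57→b5/s1 L1-HIT; vc=[]
#4 0x5b→b5/s1 L1-HIT; vc=[]
#5 0xf7→b15/s3 L1-HIT; vc=[]
#6 0x191→b25/s1 MISS; vc=[5]
#7 0x50→b5/s1 VC-HIT; vc=[25]
#8 0xfa→b15/s3 L1-HIT; vc=[25]
#9 0x1d6→b29/s1 MISS; vc=[25,5]
#10 0x19f→b25/s1 VC-HIT; vc=[29,5]
#11 0x7d→b7/s3 MISS; vc=[29,5,15]
#12 0x1d4→b29/s1 VC-HIT; vc=[25,5,15]
#13 0x53→b5/s1 VC-HIT; vc=[25,29,15]

OUTCOME = VC-HIT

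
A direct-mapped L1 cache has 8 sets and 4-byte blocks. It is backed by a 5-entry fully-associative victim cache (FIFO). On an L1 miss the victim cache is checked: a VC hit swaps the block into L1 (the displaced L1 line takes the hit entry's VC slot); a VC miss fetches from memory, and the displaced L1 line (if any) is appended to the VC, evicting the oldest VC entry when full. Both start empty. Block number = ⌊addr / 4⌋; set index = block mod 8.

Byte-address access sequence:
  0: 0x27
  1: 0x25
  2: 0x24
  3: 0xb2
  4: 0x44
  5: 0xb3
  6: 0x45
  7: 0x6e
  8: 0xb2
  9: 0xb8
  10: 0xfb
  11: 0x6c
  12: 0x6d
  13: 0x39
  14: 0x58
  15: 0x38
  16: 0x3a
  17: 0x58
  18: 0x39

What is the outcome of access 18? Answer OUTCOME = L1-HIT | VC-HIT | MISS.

0: 0x27 (blk 9, set 1) → MISS  vc=[]
1: 0x25 (blk 9, set 1) → L1-HIT  vc=[]
2: 0x24 (blk 9, set 1) → L1-HIT  vc=[]
3: 0xb2 (blk 44, set 4) → MISS  vc=[]
4: 0x44 (blk 17, set 1) → MISS  vc=[9]
5: 0xb3 (blk 44, set 4) → L1-HIT  vc=[9]
6: 0x45 (blk 17, set 1) → L1-HIT  vc=[9]
7: 0x6e (blk 27, set 3) → MISS  vc=[9]
8: 0xb2 (blk 44, set 4) → L1-HIT  vc=[9]
9: 0xb8 (blk 46, set 6) → MISS  vc=[9]
10: 0xfb (blk 62, set 6) → MISS  vc=[9, 46]
11: 0x6c (blk 27, set 3) → L1-HIT  vc=[9, 46]
12: 0x6d (blk 27, set 3) → L1-HIT  vc=[9, 46]
13: 0x39 (blk 14, set 6) → MISS  vc=[9, 46, 62]
14: 0x58 (blk 22, set 6) → MISS  vc=[9, 46, 62, 14]
15: 0x38 (blk 14, set 6) → VC-HIT  vc=[9, 46, 62, 22]
16: 0x3a (blk 14, set 6) → L1-HIT  vc=[9, 46, 62, 22]
17: 0x58 (blk 22, set 6) → VC-HIT  vc=[9, 46, 62, 14]
18: 0x39 (blk 14, set 6) → VC-HIT  vc=[9, 46, 62, 22]

OUTCOME = VC-HIT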